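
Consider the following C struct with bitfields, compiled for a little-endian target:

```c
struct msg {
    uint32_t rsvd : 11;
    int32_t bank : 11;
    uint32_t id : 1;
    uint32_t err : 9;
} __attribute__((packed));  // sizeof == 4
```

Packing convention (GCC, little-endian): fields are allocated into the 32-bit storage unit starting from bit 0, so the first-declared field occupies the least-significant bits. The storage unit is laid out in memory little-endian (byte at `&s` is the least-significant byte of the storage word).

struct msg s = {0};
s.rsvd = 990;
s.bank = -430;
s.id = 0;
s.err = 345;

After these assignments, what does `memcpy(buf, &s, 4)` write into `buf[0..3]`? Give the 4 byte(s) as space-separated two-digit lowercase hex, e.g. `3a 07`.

de 93 b2 ac

[0+:11] rsvd=990 & 0x7ff = 0x3de; word=0x000003de
[11+:11] bank=-430 & 0x7ff = 0x652; word=0x003293de
[22+:1] id=0 & 0x1 = 0x0; word=0x003293de
[23+:9] err=345 & 0x1ff = 0x159; word=0xacb293de
word = 0xacb293de → little-endian bytes:
  [0]=0xde  [1]=0x93  [2]=0xb2  [3]=0xac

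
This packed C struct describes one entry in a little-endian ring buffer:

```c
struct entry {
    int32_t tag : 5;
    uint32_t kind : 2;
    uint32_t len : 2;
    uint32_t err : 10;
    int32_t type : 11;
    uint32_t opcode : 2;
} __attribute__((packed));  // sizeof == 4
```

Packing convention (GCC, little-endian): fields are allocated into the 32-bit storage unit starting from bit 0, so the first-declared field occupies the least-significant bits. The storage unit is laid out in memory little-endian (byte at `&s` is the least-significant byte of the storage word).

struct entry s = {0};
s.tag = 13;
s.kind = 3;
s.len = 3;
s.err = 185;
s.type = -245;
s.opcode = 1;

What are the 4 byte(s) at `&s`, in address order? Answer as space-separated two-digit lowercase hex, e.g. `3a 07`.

tag (5b) val=13 bits=0xd at bit 0: 0x0000000d
kind (2b) val=3 bits=0x3 at bit 5: 0x0000006d
len (2b) val=3 bits=0x3 at bit 7: 0x000001ed
err (10b) val=185 bits=0xb9 at bit 9: 0x000173ed
type (11b) val=-245 bits=0x70b at bit 19: 0x385973ed
opcode (2b) val=1 bits=0x1 at bit 30: 0x785973ed
word = 0x785973ed → little-endian bytes:
  [0]=0xed  [1]=0x73  [2]=0x59  [3]=0x78

ed 73 59 78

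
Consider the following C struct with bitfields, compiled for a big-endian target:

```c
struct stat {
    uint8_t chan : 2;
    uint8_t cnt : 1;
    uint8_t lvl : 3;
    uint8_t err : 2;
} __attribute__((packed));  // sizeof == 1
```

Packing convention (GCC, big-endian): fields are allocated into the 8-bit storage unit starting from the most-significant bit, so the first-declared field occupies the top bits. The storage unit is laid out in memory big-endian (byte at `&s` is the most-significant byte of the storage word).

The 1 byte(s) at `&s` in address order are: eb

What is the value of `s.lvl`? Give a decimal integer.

2

[0]=0xeb (big-endian) → word 0xeb
chan:2 @ bit 6 → (0xeb>>6)&0x3 = 0x3
cnt:1 @ bit 5 → (0xeb>>5)&0x1 = 0x1
lvl:3 @ bit 2 → (0xeb>>2)&0x7 = 0x2  ←
err:2 @ bit 0 → (0xeb>>0)&0x3 = 0x3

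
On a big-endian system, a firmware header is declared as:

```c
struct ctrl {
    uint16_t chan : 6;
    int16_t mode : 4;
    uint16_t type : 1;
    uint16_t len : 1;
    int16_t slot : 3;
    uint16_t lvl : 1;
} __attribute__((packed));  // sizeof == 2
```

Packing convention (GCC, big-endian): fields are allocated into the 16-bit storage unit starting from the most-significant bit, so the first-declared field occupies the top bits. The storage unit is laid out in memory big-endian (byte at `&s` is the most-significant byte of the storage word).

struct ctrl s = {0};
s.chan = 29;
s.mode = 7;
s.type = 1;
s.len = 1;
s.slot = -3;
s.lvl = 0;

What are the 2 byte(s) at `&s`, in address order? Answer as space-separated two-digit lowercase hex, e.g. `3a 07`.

75 fa

chan:6 = 29 → 0x1d << 10 → word 0x7400
mode:4 = 7 → 0x7 << 6 → word 0x75c0
type:1 = 1 → 0x1 << 5 → word 0x75e0
len:1 = 1 → 0x1 << 4 → word 0x75f0
slot:3 = -3 → 0x5 << 1 → word 0x75fa
lvl:1 = 0 → 0x0 << 0 → word 0x75fa
word = 0x75fa → big-endian bytes:
  [0]=0x75  [1]=0xfa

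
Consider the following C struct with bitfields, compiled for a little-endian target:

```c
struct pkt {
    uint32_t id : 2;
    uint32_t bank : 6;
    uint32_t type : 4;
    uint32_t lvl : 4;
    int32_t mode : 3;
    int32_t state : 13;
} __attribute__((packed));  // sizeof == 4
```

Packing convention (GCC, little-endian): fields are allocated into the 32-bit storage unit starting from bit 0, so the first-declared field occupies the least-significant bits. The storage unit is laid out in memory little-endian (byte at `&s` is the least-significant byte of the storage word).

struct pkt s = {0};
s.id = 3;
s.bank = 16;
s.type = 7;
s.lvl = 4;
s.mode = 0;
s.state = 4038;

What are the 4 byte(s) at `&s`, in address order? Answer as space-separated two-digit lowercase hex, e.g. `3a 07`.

id (2b) val=3 bits=0x3 at bit 0: 0x00000003
bank (6b) val=16 bits=0x10 at bit 2: 0x00000043
type (4b) val=7 bits=0x7 at bit 8: 0x00000743
lvl (4b) val=4 bits=0x4 at bit 12: 0x00004743
mode (3b) val=0 bits=0x0 at bit 16: 0x00004743
state (13b) val=4038 bits=0xfc6 at bit 19: 0x7e304743
word = 0x7e304743 → little-endian bytes:
  [0]=0x43  [1]=0x47  [2]=0x30  [3]=0x7e

43 47 30 7e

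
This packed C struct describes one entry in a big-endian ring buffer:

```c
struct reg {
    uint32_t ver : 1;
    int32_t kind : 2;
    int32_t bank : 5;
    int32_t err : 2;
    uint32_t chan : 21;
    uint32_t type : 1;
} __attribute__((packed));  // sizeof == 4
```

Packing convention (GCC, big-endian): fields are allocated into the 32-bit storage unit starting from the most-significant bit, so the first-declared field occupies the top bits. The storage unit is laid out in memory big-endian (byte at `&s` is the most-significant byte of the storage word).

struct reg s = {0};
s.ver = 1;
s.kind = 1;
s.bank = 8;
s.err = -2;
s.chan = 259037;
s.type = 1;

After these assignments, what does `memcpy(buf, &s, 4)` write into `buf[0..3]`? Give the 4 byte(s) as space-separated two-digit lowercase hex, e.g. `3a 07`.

a8 87 e7 bb

ver:1 = 1 → 0x1 << 31 → word 0x80000000
kind:2 = 1 → 0x1 << 29 → word 0xa0000000
bank:5 = 8 → 0x8 << 24 → word 0xa8000000
err:2 = -2 → 0x2 << 22 → word 0xa8800000
chan:21 = 259037 → 0x3f3dd << 1 → word 0xa887e7ba
type:1 = 1 → 0x1 << 0 → word 0xa887e7bb
word = 0xa887e7bb → big-endian bytes:
  [0]=0xa8  [1]=0x87  [2]=0xe7  [3]=0xbb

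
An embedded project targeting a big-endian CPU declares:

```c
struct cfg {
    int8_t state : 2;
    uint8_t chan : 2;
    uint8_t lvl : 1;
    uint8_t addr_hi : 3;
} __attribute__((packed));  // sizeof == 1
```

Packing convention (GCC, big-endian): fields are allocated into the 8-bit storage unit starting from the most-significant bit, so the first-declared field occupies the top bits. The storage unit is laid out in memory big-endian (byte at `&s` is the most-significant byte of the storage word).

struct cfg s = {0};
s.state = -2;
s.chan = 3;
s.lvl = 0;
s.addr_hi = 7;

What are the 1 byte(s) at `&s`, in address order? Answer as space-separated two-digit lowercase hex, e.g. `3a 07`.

b7

state (2b) val=-2 bits=0x2 at bit 6: 0x80
chan (2b) val=3 bits=0x3 at bit 4: 0xb0
lvl (1b) val=0 bits=0x0 at bit 3: 0xb0
addr_hi (3b) val=7 bits=0x7 at bit 0: 0xb7
word = 0xb7 → big-endian bytes:
  [0]=0xb7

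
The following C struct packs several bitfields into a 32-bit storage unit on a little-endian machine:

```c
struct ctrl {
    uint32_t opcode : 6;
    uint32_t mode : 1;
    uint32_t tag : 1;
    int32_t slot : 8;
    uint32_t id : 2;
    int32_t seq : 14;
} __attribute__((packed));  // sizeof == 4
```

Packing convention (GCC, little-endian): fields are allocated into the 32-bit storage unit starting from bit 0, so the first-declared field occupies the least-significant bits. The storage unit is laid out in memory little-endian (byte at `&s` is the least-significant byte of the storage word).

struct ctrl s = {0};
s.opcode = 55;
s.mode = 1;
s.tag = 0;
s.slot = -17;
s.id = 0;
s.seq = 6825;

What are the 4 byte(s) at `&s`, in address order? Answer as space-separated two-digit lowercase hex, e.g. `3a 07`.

opcode:6 = 55 → 0x37 << 0 → word 0x00000037
mode:1 = 1 → 0x1 << 6 → word 0x00000077
tag:1 = 0 → 0x0 << 7 → word 0x00000077
slot:8 = -17 → 0xef << 8 → word 0x0000ef77
id:2 = 0 → 0x0 << 16 → word 0x0000ef77
seq:14 = 6825 → 0x1aa9 << 18 → word 0x6aa4ef77
word = 0x6aa4ef77 → little-endian bytes:
  [0]=0x77  [1]=0xef  [2]=0xa4  [3]=0x6a

77 ef a4 6a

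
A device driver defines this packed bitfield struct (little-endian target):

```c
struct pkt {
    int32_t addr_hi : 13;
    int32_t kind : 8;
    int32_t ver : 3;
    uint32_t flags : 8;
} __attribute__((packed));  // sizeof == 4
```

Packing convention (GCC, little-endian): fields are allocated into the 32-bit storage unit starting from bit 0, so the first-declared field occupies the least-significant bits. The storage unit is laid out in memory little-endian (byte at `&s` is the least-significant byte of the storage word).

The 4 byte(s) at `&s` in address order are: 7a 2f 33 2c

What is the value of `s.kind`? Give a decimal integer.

[0]=0x7a [1]=0x2f [2]=0x33 [3]=0x2c (little-endian) → word 0x2c332f7a
addr_hi [0+:13] = (word>>0) & 0x1fff = 3962
kind [13+:8] = (word>>13) & 0xff = 153  ←
ver [21+:3] = (word>>21) & 0x7 = 1
flags [24+:8] = (word>>24) & 0xff = 44
kind signed 8b, MSB=1: 153 - 256 = -103

-103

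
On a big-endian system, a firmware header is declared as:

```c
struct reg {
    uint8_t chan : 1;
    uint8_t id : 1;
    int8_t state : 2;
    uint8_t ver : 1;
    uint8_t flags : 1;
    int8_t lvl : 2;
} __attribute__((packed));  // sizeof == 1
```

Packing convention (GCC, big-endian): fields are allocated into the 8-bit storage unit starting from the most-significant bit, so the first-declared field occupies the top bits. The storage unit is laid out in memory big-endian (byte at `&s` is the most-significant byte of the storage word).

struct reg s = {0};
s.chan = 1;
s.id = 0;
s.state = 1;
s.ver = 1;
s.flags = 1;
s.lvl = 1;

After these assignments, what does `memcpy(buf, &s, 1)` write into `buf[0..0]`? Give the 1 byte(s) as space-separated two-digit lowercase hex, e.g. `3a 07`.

9d

chan (1b) val=1 bits=0x1 at bit 7: 0x80
id (1b) val=0 bits=0x0 at bit 6: 0x80
state (2b) val=1 bits=0x1 at bit 4: 0x90
ver (1b) val=1 bits=0x1 at bit 3: 0x98
flags (1b) val=1 bits=0x1 at bit 2: 0x9c
lvl (2b) val=1 bits=0x1 at bit 0: 0x9d
word = 0x9d → big-endian bytes:
  [0]=0x9d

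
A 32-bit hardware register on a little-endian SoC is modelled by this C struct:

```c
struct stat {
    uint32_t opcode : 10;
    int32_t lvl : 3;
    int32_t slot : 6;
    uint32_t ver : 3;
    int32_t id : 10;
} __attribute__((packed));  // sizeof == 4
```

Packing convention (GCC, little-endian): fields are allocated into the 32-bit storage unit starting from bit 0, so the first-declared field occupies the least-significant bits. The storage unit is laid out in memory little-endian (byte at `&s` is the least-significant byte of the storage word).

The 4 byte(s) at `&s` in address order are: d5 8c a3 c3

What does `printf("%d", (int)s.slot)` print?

[0]=0xd5 [1]=0x8c [2]=0xa3 [3]=0xc3 (little-endian) → word 0xc3a38cd5
opcode [0+:10] = (word>>0) & 0x3ff = 213
lvl [10+:3] = (word>>10) & 0x7 = 3
slot [13+:6] = (word>>13) & 0x3f = 28  ←
ver [19+:3] = (word>>19) & 0x7 = 4
id [22+:10] = (word>>22) & 0x3ff = 782
slot signed 6b, MSB=0: value = 28

28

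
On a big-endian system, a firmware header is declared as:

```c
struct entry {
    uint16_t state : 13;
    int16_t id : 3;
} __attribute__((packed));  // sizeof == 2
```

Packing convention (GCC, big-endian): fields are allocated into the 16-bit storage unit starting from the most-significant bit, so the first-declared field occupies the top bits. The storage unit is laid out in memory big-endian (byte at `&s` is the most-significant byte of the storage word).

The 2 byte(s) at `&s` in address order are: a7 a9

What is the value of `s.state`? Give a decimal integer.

5365

[0]=0xa7 [1]=0xa9 (big-endian) → word 0xa7a9
state [3+:13] = (word>>3) & 0x1fff = 5365  ←
id [0+:3] = (word>>0) & 0x7 = 1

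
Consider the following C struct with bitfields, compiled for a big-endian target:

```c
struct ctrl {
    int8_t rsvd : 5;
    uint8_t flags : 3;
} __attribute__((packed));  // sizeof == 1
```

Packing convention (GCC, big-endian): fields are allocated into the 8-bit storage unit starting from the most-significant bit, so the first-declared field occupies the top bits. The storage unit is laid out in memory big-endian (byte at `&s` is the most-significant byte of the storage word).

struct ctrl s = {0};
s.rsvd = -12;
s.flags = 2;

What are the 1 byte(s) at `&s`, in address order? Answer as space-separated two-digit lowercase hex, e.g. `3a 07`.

a2

[3+:5] rsvd=-12 & 0x1f = 0x14; word=0xa0
[0+:3] flags=2 & 0x7 = 0x2; word=0xa2
word = 0xa2 → big-endian bytes:
  [0]=0xa2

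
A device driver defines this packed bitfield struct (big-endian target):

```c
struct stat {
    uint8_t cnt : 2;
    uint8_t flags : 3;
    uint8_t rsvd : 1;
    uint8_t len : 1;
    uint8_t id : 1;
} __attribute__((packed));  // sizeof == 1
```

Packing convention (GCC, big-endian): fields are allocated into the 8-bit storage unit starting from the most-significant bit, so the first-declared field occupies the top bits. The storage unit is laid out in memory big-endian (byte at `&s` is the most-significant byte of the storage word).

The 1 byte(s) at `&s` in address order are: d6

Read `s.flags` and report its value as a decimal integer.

2

[0]=0xd6 (big-endian) → word 0xd6
cnt [6+:2] = (word>>6) & 0x3 = 3
flags [3+:3] = (word>>3) & 0x7 = 2  ←
rsvd [2+:1] = (word>>2) & 0x1 = 1
len [1+:1] = (word>>1) & 0x1 = 1
id [0+:1] = (word>>0) & 0x1 = 0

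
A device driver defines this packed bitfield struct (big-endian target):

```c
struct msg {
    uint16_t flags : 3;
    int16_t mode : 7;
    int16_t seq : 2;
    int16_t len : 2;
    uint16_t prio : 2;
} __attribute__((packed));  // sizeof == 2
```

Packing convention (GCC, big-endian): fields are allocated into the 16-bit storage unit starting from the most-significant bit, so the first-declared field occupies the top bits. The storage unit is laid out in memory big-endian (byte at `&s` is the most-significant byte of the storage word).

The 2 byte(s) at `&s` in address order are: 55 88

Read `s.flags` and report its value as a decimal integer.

2

[0]=0x55 [1]=0x88 (big-endian) → word 0x5588
flags:3 @ bit 13 → (0x5588>>13)&0x7 = 0x2  ←
mode:7 @ bit 6 → (0x5588>>6)&0x7f = 0x56
seq:2 @ bit 4 → (0x5588>>4)&0x3 = 0x0
len:2 @ bit 2 → (0x5588>>2)&0x3 = 0x2
prio:2 @ bit 0 → (0x5588>>0)&0x3 = 0x0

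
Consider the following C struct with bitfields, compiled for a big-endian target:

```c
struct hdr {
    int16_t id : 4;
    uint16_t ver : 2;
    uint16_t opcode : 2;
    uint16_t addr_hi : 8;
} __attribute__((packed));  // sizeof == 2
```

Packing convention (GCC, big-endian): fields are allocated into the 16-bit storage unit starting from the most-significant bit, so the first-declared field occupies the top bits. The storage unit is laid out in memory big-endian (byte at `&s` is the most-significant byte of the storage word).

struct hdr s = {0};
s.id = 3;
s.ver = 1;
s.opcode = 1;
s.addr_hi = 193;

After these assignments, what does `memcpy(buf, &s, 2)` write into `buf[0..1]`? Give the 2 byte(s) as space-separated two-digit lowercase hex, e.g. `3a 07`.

[12+:4] id=3 & 0xf = 0x3; word=0x3000
[10+:2] ver=1 & 0x3 = 0x1; word=0x3400
[8+:2] opcode=1 & 0x3 = 0x1; word=0x3500
[0+:8] addr_hi=193 & 0xff = 0xc1; word=0x35c1
word = 0x35c1 → big-endian bytes:
  [0]=0x35  [1]=0xc1

35 c1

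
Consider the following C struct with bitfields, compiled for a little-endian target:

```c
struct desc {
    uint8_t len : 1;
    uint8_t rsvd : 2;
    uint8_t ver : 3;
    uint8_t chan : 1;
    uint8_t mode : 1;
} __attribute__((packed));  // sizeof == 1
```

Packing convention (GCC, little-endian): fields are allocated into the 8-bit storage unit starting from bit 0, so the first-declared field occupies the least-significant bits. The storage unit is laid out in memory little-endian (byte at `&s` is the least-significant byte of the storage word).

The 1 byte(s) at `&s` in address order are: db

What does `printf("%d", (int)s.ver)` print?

[0]=0xdb (little-endian) → word 0xdb
len [0+:1] = (word>>0) & 0x1 = 1
rsvd [1+:2] = (word>>1) & 0x3 = 1
ver [3+:3] = (word>>3) & 0x7 = 3  ←
chan [6+:1] = (word>>6) & 0x1 = 1
mode [7+:1] = (word>>7) & 0x1 = 1

3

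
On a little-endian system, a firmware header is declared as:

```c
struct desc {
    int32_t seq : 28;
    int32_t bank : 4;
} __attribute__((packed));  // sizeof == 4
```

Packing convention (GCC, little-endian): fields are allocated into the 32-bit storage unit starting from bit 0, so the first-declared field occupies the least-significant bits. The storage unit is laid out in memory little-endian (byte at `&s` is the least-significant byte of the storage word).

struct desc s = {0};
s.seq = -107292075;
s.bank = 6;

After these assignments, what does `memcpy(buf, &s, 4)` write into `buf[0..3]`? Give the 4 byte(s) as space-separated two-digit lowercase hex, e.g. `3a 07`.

55 da 9a 69

seq:28 = -107292075 → 0x99ada55 << 0 → word 0x099ada55
bank:4 = 6 → 0x6 << 28 → word 0x699ada55
word = 0x699ada55 → little-endian bytes:
  [0]=0x55  [1]=0xda  [2]=0x9a  [3]=0x69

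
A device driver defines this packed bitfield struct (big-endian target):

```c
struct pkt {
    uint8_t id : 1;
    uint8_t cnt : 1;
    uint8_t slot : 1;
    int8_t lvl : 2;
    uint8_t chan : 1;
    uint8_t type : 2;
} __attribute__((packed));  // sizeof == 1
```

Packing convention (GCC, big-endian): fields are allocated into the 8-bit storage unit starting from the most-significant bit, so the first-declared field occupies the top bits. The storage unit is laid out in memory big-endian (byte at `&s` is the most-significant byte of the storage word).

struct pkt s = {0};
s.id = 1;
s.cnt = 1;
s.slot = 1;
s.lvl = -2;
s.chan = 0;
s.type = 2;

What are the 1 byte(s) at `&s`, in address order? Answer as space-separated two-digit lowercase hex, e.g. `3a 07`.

f2

id:1 = 1 → 0x1 << 7 → word 0x80
cnt:1 = 1 → 0x1 << 6 → word 0xc0
slot:1 = 1 → 0x1 << 5 → word 0xe0
lvl:2 = -2 → 0x2 << 3 → word 0xf0
chan:1 = 0 → 0x0 << 2 → word 0xf0
type:2 = 2 → 0x2 << 0 → word 0xf2
word = 0xf2 → big-endian bytes:
  [0]=0xf2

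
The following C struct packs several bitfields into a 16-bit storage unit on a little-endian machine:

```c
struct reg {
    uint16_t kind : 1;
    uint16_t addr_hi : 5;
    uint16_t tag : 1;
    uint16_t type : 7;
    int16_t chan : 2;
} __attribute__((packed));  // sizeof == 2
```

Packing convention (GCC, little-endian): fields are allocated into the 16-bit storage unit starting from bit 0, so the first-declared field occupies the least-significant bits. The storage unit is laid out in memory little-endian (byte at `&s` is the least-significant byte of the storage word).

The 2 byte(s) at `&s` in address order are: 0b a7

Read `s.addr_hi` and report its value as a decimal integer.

[0]=0x0b [1]=0xa7 (little-endian) → word 0xa70b
kind:1 @ bit 0 → (0xa70b>>0)&0x1 = 0x1
addr_hi:5 @ bit 1 → (0xa70b>>1)&0x1f = 0x5  ←
tag:1 @ bit 6 → (0xa70b>>6)&0x1 = 0x0
type:7 @ bit 7 → (0xa70b>>7)&0x7f = 0x4e
chan:2 @ bit 14 → (0xa70b>>14)&0x3 = 0x2

5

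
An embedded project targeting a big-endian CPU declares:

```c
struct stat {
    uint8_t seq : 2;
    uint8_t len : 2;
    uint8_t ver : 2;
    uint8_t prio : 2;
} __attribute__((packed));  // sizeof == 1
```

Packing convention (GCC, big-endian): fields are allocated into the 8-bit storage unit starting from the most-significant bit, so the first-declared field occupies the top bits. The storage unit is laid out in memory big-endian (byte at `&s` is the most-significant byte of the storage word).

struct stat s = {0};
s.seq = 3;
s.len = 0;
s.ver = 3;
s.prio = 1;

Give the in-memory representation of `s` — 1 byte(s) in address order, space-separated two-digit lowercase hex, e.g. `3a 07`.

cd

seq (2b) val=3 bits=0x3 at bit 6: 0xc0
len (2b) val=0 bits=0x0 at bit 4: 0xc0
ver (2b) val=3 bits=0x3 at bit 2: 0xcc
prio (2b) val=1 bits=0x1 at bit 0: 0xcd
word = 0xcd → big-endian bytes:
  [0]=0xcd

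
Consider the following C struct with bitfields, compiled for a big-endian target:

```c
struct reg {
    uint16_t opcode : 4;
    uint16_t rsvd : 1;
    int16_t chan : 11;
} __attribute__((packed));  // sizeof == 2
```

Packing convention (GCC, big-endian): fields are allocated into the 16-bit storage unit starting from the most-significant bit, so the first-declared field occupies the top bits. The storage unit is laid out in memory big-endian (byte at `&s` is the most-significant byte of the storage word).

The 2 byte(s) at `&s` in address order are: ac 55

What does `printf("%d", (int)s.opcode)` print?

10

[0]=0xac [1]=0x55 (big-endian) → word 0xac55
opcode [12+:4] = (word>>12) & 0xf = 10  ←
rsvd [11+:1] = (word>>11) & 0x1 = 1
chan [0+:11] = (word>>0) & 0x7ff = 1109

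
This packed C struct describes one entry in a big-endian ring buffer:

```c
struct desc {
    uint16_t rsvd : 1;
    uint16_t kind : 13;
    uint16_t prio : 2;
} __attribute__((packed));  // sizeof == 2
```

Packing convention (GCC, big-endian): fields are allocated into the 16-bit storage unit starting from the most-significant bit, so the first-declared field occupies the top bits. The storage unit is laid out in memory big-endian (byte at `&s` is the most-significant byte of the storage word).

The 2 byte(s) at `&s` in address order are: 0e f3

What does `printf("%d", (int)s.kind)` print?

956

[0]=0x0e [1]=0xf3 (big-endian) → word 0x0ef3
rsvd [15+:1] = (word>>15) & 0x1 = 0
kind [2+:13] = (word>>2) & 0x1fff = 956  ←
prio [0+:2] = (word>>0) & 0x3 = 3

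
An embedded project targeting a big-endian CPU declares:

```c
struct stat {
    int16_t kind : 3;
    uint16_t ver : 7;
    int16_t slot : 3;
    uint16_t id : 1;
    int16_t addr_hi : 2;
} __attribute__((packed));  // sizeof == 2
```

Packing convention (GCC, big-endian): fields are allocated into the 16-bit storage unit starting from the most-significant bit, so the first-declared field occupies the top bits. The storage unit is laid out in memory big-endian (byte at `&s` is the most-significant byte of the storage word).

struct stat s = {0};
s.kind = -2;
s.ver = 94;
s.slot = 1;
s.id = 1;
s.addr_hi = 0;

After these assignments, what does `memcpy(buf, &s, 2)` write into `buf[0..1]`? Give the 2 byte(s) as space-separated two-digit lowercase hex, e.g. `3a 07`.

[13+:3] kind=-2 & 0x7 = 0x6; word=0xc000
[6+:7] ver=94 & 0x7f = 0x5e; word=0xd780
[3+:3] slot=1 & 0x7 = 0x1; word=0xd788
[2+:1] id=1 & 0x1 = 0x1; word=0xd78c
[0+:2] addr_hi=0 & 0x3 = 0x0; word=0xd78c
word = 0xd78c → big-endian bytes:
  [0]=0xd7  [1]=0x8c

d7 8c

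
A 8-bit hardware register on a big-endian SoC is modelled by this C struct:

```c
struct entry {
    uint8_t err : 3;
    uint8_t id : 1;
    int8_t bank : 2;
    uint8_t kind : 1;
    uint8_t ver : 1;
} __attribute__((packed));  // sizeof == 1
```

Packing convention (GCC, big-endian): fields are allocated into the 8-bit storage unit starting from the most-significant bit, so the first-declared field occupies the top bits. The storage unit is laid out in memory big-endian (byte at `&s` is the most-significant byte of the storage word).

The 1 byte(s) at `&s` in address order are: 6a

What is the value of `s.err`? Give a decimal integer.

[0]=0x6a (big-endian) → word 0x6a
err [5+:3] = (word>>5) & 0x7 = 3  ←
id [4+:1] = (word>>4) & 0x1 = 0
bank [2+:2] = (word>>2) & 0x3 = 2
kind [1+:1] = (word>>1) & 0x1 = 1
ver [0+:1] = (word>>0) & 0x1 = 0

3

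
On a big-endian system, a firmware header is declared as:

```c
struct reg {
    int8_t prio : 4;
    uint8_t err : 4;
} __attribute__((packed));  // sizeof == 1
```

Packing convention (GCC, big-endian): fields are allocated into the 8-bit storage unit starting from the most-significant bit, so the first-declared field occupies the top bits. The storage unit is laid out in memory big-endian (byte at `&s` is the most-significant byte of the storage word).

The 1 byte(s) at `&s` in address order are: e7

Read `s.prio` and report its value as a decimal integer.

-2

[0]=0xe7 (big-endian) → word 0xe7
prio [4+:4] = (word>>4) & 0xf = 14  ←
err [0+:4] = (word>>0) & 0xf = 7
prio signed 4b, MSB=1: 14 - 16 = -2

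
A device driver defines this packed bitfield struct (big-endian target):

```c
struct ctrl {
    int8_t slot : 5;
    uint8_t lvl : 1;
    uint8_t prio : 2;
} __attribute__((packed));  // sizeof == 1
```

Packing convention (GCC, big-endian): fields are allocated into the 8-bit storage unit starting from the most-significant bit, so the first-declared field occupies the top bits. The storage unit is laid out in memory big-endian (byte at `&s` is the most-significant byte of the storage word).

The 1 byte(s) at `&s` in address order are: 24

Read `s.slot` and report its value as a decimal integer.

[0]=0x24 (big-endian) → word 0x24
slot:5 @ bit 3 → (0x24>>3)&0x1f = 0x4  ←
lvl:1 @ bit 2 → (0x24>>2)&0x1 = 0x1
prio:2 @ bit 0 → (0x24>>0)&0x3 = 0x0
slot signed 5b, MSB=0: value = 4

4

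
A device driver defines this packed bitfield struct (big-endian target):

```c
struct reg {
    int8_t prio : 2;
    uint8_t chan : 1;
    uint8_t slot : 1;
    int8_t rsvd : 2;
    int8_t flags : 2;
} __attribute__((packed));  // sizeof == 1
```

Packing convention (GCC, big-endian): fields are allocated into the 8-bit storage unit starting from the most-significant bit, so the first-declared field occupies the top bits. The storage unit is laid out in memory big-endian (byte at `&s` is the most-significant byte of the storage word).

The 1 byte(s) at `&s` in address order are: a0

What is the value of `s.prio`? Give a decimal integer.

[0]=0xa0 (big-endian) → word 0xa0
prio [6+:2] = (word>>6) & 0x3 = 2  ←
chan [5+:1] = (word>>5) & 0x1 = 1
slot [4+:1] = (word>>4) & 0x1 = 0
rsvd [2+:2] = (word>>2) & 0x3 = 0
flags [0+:2] = (word>>0) & 0x3 = 0
prio signed 2b, MSB=1: 2 - 4 = -2

-2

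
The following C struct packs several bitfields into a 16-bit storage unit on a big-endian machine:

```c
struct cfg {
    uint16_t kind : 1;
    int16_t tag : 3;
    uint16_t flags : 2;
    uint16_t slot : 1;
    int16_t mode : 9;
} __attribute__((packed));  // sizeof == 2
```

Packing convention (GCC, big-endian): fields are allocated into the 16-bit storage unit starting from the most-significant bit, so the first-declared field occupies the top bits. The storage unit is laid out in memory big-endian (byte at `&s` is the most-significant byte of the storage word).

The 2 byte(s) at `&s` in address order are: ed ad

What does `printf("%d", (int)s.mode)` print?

[0]=0xed [1]=0xad (big-endian) → word 0xedad
kind:1 @ bit 15 → (0xedad>>15)&0x1 = 0x1
tag:3 @ bit 12 → (0xedad>>12)&0x7 = 0x6
flags:2 @ bit 10 → (0xedad>>10)&0x3 = 0x3
slot:1 @ bit 9 → (0xedad>>9)&0x1 = 0x0
mode:9 @ bit 0 → (0xedad>>0)&0x1ff = 0x1ad  ←
mode signed 9b, MSB=1: 429 - 512 = -83

-83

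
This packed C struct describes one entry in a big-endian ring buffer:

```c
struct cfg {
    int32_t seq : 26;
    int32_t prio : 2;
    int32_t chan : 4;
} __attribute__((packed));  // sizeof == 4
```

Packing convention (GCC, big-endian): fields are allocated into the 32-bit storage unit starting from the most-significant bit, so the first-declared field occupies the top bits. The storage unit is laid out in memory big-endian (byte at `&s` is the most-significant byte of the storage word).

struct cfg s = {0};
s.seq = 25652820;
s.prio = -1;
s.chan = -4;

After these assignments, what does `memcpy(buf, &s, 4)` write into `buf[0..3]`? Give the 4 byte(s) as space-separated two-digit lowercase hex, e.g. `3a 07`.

[6+:26] seq=25652820 & 0x3ffffff = 0x1876e54; word=0x61db9500
[4+:2] prio=-1 & 0x3 = 0x3; word=0x61db9530
[0+:4] chan=-4 & 0xf = 0xc; word=0x61db953c
word = 0x61db953c → big-endian bytes:
  [0]=0x61  [1]=0xdb  [2]=0x95  [3]=0x3c

61 db 95 3c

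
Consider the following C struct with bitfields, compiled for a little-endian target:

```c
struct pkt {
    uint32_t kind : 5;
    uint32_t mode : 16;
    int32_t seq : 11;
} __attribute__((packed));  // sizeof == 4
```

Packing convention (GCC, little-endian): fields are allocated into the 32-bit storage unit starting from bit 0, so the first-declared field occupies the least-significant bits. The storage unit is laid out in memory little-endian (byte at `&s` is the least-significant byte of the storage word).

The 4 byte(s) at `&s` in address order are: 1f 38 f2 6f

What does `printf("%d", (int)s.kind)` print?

[0]=0x1f [1]=0x38 [2]=0xf2 [3]=0x6f (little-endian) → word 0x6ff2381f
kind [0+:5] = (word>>0) & 0x1f = 31  ←
mode [5+:16] = (word>>5) & 0xffff = 37312
seq [21+:11] = (word>>21) & 0x7ff = 895

31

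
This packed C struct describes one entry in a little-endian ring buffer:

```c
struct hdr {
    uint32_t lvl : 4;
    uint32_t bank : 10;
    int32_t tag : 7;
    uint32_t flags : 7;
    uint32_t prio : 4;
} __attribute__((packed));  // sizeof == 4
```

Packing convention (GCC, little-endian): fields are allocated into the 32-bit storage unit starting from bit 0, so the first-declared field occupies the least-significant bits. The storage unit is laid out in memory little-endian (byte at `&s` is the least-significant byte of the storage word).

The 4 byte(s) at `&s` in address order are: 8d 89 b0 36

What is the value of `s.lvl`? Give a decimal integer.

[0]=0x8d [1]=0x89 [2]=0xb0 [3]=0x36 (little-endian) → word 0x36b0898d
lvl:4 @ bit 0 → (0x36b0898d>>0)&0xf = 0xd  ←
bank:10 @ bit 4 → (0x36b0898d>>4)&0x3ff = 0x98
tag:7 @ bit 14 → (0x36b0898d>>14)&0x7f = 0x42
flags:7 @ bit 21 → (0x36b0898d>>21)&0x7f = 0x35
prio:4 @ bit 28 → (0x36b0898d>>28)&0xf = 0x3

13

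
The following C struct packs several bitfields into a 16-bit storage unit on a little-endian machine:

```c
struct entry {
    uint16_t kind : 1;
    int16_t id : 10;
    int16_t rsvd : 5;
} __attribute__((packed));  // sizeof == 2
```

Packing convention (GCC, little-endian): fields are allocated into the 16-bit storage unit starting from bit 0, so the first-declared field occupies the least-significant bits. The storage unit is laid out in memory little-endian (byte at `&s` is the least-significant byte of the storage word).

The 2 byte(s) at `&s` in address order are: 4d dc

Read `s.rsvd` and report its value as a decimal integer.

[0]=0x4d [1]=0xdc (little-endian) → word 0xdc4d
kind [0+:1] = (word>>0) & 0x1 = 1
id [1+:10] = (word>>1) & 0x3ff = 550
rsvd [11+:5] = (word>>11) & 0x1f = 27  ←
rsvd signed 5b, MSB=1: 27 - 32 = -5

-5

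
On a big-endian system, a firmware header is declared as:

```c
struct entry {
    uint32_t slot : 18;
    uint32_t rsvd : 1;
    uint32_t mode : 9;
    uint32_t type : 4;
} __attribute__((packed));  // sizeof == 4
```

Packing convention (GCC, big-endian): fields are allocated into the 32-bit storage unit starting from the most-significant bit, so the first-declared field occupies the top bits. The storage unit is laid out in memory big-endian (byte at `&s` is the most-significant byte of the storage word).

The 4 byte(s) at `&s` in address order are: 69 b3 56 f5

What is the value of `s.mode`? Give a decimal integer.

[0]=0x69 [1]=0xb3 [2]=0x56 [3]=0xf5 (big-endian) → word 0x69b356f5
slot:18 @ bit 14 → (0x69b356f5>>14)&0x3ffff = 0x1a6cd
rsvd:1 @ bit 13 → (0x69b356f5>>13)&0x1 = 0x0
mode:9 @ bit 4 → (0x69b356f5>>4)&0x1ff = 0x16f  ←
type:4 @ bit 0 → (0x69b356f5>>0)&0xf = 0x5

367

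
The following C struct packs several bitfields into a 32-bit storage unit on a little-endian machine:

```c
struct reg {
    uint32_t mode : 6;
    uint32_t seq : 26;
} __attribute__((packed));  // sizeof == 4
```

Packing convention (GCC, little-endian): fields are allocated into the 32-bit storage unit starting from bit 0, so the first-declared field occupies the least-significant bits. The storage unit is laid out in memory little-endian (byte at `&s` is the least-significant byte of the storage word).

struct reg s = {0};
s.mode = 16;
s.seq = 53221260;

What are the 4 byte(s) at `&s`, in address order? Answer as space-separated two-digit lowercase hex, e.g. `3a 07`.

mode (6b) val=16 bits=0x10 at bit 0: 0x00000010
seq (26b) val=53221260 bits=0x32c178c at bit 6: 0xcb05e310
word = 0xcb05e310 → little-endian bytes:
  [0]=0x10  [1]=0xe3  [2]=0x05  [3]=0xcb

10 e3 05 cb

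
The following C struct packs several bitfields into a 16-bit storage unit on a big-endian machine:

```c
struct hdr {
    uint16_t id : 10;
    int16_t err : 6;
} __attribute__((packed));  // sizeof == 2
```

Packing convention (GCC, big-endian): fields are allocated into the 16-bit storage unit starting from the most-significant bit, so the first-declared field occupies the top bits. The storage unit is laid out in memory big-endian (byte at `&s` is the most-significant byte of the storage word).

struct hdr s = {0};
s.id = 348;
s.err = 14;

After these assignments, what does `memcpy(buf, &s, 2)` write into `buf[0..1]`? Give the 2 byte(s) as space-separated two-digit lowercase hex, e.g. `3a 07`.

57 0e

id (10b) val=348 bits=0x15c at bit 6: 0x5700
err (6b) val=14 bits=0xe at bit 0: 0x570e
word = 0x570e → big-endian bytes:
  [0]=0x57  [1]=0x0e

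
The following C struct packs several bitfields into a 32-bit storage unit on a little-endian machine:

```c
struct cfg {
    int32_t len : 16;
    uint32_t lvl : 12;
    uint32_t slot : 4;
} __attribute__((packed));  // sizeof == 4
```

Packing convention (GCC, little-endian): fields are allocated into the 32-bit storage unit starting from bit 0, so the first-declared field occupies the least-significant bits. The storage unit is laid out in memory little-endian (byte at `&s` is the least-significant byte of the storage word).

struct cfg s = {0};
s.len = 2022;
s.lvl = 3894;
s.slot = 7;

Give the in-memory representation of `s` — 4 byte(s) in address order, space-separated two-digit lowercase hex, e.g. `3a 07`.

[0+:16] len=2022 & 0xffff = 0x7e6; word=0x000007e6
[16+:12] lvl=3894 & 0xfff = 0xf36; word=0x0f3607e6
[28+:4] slot=7 & 0xf = 0x7; word=0x7f3607e6
word = 0x7f3607e6 → little-endian bytes:
  [0]=0xe6  [1]=0x07  [2]=0x36  [3]=0x7f

e6 07 36 7f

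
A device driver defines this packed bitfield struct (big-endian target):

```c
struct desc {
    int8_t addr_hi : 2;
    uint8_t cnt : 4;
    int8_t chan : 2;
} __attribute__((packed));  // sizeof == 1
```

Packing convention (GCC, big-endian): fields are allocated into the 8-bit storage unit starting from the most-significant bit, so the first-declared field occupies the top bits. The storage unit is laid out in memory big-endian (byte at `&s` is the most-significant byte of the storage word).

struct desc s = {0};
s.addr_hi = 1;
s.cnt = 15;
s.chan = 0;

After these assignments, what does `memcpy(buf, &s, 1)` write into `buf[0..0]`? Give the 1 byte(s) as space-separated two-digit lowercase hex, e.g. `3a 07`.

addr_hi:2 = 1 → 0x1 << 6 → word 0x40
cnt:4 = 15 → 0xf << 2 → word 0x7c
chan:2 = 0 → 0x0 << 0 → word 0x7c
word = 0x7c → big-endian bytes:
  [0]=0x7c

7c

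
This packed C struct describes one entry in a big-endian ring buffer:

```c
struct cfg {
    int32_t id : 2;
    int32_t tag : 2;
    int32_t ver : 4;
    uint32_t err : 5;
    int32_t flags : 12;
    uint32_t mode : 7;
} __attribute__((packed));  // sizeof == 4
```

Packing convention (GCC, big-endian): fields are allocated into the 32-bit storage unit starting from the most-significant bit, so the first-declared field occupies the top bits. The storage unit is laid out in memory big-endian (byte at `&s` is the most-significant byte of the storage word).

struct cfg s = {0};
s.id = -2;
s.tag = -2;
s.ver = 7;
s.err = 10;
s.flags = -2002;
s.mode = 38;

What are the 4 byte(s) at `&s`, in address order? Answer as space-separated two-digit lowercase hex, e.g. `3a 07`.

a7 54 17 26

id (2b) val=-2 bits=0x2 at bit 30: 0x80000000
tag (2b) val=-2 bits=0x2 at bit 28: 0xa0000000
ver (4b) val=7 bits=0x7 at bit 24: 0xa7000000
err (5b) val=10 bits=0xa at bit 19: 0xa7500000
flags (12b) val=-2002 bits=0x82e at bit 7: 0xa7541700
mode (7b) val=38 bits=0x26 at bit 0: 0xa7541726
word = 0xa7541726 → big-endian bytes:
  [0]=0xa7  [1]=0x54  [2]=0x17  [3]=0x26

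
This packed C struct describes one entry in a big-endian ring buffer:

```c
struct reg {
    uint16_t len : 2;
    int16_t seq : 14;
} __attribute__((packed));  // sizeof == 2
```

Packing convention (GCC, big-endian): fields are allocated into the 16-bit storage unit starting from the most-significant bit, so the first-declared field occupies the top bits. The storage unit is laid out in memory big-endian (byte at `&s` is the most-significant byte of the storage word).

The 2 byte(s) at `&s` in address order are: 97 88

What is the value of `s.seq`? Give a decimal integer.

[0]=0x97 [1]=0x88 (big-endian) → word 0x9788
len:2 @ bit 14 → (0x9788>>14)&0x3 = 0x2
seq:14 @ bit 0 → (0x9788>>0)&0x3fff = 0x1788  ←
seq signed 14b, MSB=0: value = 6024

6024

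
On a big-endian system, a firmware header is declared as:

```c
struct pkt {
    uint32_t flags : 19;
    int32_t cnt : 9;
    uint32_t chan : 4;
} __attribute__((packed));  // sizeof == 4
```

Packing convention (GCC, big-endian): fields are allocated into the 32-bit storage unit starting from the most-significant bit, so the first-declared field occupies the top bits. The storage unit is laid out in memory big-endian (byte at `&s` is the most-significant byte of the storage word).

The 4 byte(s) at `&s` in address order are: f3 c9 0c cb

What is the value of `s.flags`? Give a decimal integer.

[0]=0xf3 [1]=0xc9 [2]=0x0c [3]=0xcb (big-endian) → word 0xf3c90ccb
flags [13+:19] = (word>>13) & 0x7ffff = 499272  ←
cnt [4+:9] = (word>>4) & 0x1ff = 204
chan [0+:4] = (word>>0) & 0xf = 11

499272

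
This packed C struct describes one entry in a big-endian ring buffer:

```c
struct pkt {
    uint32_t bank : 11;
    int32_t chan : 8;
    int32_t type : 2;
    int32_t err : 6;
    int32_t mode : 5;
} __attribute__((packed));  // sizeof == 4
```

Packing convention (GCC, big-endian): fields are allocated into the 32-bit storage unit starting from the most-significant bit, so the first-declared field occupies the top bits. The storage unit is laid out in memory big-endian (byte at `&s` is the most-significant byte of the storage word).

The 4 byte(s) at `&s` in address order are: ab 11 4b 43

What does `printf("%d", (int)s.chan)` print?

-118

[0]=0xab [1]=0x11 [2]=0x4b [3]=0x43 (big-endian) → word 0xab114b43
bank:11 @ bit 21 → (0xab114b43>>21)&0x7ff = 0x558
chan:8 @ bit 13 → (0xab114b43>>13)&0xff = 0x8a  ←
type:2 @ bit 11 → (0xab114b43>>11)&0x3 = 0x1
err:6 @ bit 5 → (0xab114b43>>5)&0x3f = 0x1a
mode:5 @ bit 0 → (0xab114b43>>0)&0x1f = 0x3
chan signed 8b, MSB=1: 138 - 256 = -118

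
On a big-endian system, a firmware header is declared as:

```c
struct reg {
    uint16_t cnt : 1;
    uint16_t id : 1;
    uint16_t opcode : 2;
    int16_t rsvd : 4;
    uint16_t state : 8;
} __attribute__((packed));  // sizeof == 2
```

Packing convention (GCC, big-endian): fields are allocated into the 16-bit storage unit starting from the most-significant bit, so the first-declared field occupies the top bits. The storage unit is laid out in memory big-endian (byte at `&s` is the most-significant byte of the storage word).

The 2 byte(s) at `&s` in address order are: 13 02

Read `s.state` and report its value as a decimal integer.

2

[0]=0x13 [1]=0x02 (big-endian) → word 0x1302
cnt:1 @ bit 15 → (0x1302>>15)&0x1 = 0x0
id:1 @ bit 14 → (0x1302>>14)&0x1 = 0x0
opcode:2 @ bit 12 → (0x1302>>12)&0x3 = 0x1
rsvd:4 @ bit 8 → (0x1302>>8)&0xf = 0x3
state:8 @ bit 0 → (0x1302>>0)&0xff = 0x2  ←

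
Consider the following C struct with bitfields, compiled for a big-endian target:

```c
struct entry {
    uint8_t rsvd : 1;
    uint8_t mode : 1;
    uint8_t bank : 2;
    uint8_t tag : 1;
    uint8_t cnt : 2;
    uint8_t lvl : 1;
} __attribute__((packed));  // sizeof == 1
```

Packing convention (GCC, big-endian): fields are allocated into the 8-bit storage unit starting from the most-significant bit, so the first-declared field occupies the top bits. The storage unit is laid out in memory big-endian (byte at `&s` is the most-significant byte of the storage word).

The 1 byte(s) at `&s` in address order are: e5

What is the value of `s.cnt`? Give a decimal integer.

[0]=0xe5 (big-endian) → word 0xe5
rsvd:1 @ bit 7 → (0xe5>>7)&0x1 = 0x1
mode:1 @ bit 6 → (0xe5>>6)&0x1 = 0x1
bank:2 @ bit 4 → (0xe5>>4)&0x3 = 0x2
tag:1 @ bit 3 → (0xe5>>3)&0x1 = 0x0
cnt:2 @ bit 1 → (0xe5>>1)&0x3 = 0x2  ←
lvl:1 @ bit 0 → (0xe5>>0)&0x1 = 0x1

2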